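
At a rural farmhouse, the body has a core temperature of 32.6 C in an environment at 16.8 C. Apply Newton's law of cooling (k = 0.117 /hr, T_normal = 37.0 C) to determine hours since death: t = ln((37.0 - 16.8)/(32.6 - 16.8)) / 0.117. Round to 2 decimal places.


Using Newton's law of cooling:
t = ln((T_normal - T_ambient) / (T_body - T_ambient)) / k
T_normal - T_ambient = 20.2
T_body - T_ambient = 15.8
Ratio = 1.278481
ln(ratio) = 0.245673
t = 0.245673 / 0.117 = 2.10 hours

2.10


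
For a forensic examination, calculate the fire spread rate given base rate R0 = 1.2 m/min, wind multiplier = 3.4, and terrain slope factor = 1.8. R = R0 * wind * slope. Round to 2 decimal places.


Fire spread rate calculation:
R = R0 * wind_factor * slope_factor
= 1.2 * 3.4 * 1.8
= 4.08 * 1.8
= 7.34 m/min

7.34


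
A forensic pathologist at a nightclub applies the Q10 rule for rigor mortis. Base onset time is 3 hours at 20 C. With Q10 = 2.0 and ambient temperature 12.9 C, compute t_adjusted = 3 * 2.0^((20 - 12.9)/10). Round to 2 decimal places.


Rigor mortis time adjustment:
Exponent = (T_ref - T_actual) / 10 = (20 - 12.9) / 10 = 0.71
Q10 factor = 2.0^0.71 = 1.6358
t_adjusted = 3 * 1.6358 = 4.91 hours

4.91


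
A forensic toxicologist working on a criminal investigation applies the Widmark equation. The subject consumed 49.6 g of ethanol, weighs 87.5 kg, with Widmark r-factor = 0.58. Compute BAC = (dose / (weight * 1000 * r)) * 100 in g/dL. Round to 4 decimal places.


Applying the Widmark formula:
BAC = (dose_g / (body_wt * 1000 * r)) * 100
Denominator = 87.5 * 1000 * 0.58 = 50750
BAC = (49.6 / 50750) * 100
BAC = 0.0977 g/dL

0.0977


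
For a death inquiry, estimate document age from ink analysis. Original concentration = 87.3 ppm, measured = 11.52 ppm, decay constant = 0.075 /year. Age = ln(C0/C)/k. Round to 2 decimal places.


Document age estimation:
C0/C = 87.3 / 11.52 = 7.578125
ln(C0/C) = 2.025266
t = 2.025266 / 0.075 = 27.00 years

27.00


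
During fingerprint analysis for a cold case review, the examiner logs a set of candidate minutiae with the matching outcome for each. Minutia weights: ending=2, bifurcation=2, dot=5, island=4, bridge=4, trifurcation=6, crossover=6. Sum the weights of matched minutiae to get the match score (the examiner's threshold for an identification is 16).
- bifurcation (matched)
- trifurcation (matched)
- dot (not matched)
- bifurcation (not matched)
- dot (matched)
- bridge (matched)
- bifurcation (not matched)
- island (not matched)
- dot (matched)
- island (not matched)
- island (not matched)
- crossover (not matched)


Weighted minutiae match score:
  bifurcation: matched, +2 (running total 2)
  trifurcation: matched, +6 (running total 8)
  dot: not matched, +0
  bifurcation: not matched, +0
  dot: matched, +5 (running total 13)
  bridge: matched, +4 (running total 17)
  bifurcation: not matched, +0
  island: not matched, +0
  dot: matched, +5 (running total 22)
  island: not matched, +0
  island: not matched, +0
  crossover: not matched, +0
Total score = 22
Threshold = 16; verdict = identification

22


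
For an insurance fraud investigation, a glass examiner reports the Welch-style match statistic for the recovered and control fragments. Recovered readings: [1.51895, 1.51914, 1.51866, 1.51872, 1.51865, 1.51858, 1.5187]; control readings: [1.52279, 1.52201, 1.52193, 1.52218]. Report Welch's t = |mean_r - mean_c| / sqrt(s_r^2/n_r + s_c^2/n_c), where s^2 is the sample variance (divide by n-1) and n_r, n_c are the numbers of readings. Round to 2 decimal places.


Welch's t-criterion for glass RI comparison:
Recovered mean = sum / n_r = 10.6314 / 7 = 1.5187714
Control mean = sum / n_c = 6.08891 / 4 = 1.5222275
Recovered sample variance s_r^2 = 3.9881e-08
Control sample variance s_c^2 = 1.51492e-07
Welch SE (unpooled) = sqrt(s_r^2/n_r + s_c^2/n_c) = sqrt(5.69728e-09 + 3.78729e-08) = sqrt(4.35702e-08) = 0.000208735
|mean_r - mean_c| = 0.00345607
t = 0.00345607 / 0.000208735 = 16.56

16.56


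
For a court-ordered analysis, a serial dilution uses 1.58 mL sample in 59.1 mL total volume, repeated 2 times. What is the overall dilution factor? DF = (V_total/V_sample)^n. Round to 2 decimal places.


Dilution factor calculation:
Single dilution = V_total / V_sample = 59.1 / 1.58 ≈ 37.405063
Number of dilutions = 2
Total DF = (59.1 / 1.58)^2 (full precision, rounded at the end) = 1399.14

1399.14


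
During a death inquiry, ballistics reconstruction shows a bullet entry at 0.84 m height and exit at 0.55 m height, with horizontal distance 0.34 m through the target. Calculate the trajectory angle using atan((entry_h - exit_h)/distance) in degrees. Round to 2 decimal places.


Bullet trajectory angle:
Height difference = 0.84 - 0.55 = 0.29 m
angle = atan(0.29 / 0.34)
angle = atan(0.852941)
angle = 40.46 degrees

40.46


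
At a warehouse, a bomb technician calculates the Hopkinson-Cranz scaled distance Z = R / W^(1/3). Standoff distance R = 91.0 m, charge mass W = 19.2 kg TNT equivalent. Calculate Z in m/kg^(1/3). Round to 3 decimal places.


Scaled distance calculation:
W^(1/3) = 19.2^(1/3) = 2.677732
Z = R / W^(1/3) = 91.0 / 2.677732
Z = 33.984 m/kg^(1/3)

33.984


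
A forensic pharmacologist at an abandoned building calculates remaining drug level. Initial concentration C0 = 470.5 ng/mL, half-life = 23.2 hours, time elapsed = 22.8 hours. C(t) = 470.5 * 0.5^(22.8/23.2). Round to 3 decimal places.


Drug concentration decay:
Number of half-lives = t / t_half = 22.8 / 23.2 = 0.982759
Decay factor = 0.5^0.982759 = 0.50601112
C(t) = 470.5 * 0.50601112 = 238.078 ng/mL

238.078


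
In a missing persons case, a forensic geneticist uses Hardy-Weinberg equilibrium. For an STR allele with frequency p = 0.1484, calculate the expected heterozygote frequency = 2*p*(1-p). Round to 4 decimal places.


Hardy-Weinberg heterozygote frequency:
q = 1 - p = 1 - 0.1484 = 0.8516
2pq = 2 * 0.1484 * 0.8516 = 0.2528

0.2528


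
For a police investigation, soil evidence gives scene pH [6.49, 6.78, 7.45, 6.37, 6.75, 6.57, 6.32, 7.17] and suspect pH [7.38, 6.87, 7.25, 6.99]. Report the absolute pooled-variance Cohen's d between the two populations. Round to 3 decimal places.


Pooled-variance Cohen's d for soil pH comparison:
Scene mean = 53.9 / 8 = 6.7375
Suspect mean = 28.49 / 4 = 7.1225
Scene sample variance s_s^2 = 0.156479
Suspect sample variance s_c^2 = 0.054625
Pooled variance = ((n_s-1)*s_s^2 + (n_c-1)*s_c^2) / (n_s + n_c - 2) = 0.125922
Pooled SD = sqrt(0.125922) = 0.354855
Mean difference = -0.385
|d| = |-0.385| / 0.354855 = 1.085

1.085


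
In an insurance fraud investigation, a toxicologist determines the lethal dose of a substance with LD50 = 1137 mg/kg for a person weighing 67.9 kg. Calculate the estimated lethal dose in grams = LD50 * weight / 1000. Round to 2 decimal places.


Lethal dose calculation:
Lethal dose = LD50 * body_weight / 1000
= 1137 * 67.9 / 1000
= 77202.3 / 1000
= 77.20 g

77.20


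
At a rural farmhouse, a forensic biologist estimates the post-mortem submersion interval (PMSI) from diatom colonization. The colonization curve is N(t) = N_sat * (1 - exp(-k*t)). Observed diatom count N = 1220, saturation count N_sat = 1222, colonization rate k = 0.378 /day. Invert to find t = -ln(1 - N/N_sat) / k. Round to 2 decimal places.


PMSI from diatom colonization curve:
N / N_sat = 1220 / 1222 = 0.998363
1 - N/N_sat = 0.001637
ln(1 - N/N_sat) = -6.41489
t = -ln(1 - N/N_sat) / k = -(-6.41489) / 0.378 = 16.97 days

16.97


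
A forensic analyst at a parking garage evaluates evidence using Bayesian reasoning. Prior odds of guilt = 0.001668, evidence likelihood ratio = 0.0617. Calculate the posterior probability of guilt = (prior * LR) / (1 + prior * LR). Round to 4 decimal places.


Bayesian evidence evaluation:
Posterior odds = prior_odds * LR = 0.001668 * 0.0617 = 0.0001029156
Posterior probability = posterior_odds / (1 + posterior_odds)
= 0.0001029156 / (1 + 0.0001029156)
= 0.0001029156 / 1.0001029156
= 0.0001

0.0001


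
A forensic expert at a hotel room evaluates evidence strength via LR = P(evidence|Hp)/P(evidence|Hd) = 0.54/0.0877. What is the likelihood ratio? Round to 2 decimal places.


Likelihood ratio calculation:
LR = P(E|Hp) / P(E|Hd)
LR = 0.54 / 0.0877
LR = 6.16

6.16


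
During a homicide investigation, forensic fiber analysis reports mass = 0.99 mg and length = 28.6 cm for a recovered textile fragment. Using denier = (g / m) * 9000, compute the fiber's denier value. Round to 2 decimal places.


Denier calculation:
Mass in grams = 0.99 mg / 1000 = 0.00099 g
Length in meters = 28.6 cm / 100 = 0.286 m
Linear density = mass / length = 0.00099 / 0.286 = 0.00346154 g/m
Denier = (g/m) * 9000 = 0.00346154 * 9000 = 31.15

31.15


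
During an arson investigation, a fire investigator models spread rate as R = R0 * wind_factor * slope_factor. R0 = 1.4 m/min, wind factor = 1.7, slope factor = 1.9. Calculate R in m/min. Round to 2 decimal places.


Fire spread rate calculation:
R = R0 * wind_factor * slope_factor
= 1.4 * 1.7 * 1.9
= 2.38 * 1.9
= 4.52 m/min

4.52


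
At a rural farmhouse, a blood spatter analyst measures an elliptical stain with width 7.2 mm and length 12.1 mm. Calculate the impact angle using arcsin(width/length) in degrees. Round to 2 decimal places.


Blood spatter impact angle calculation:
width / length = 7.2 / 12.1 = 0.595041
angle = arcsin(0.595041)
angle = 36.52 degrees

36.52


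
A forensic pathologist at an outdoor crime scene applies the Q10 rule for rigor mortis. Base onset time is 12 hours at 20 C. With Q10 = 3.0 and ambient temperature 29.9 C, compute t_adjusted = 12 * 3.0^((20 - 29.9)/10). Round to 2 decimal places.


Rigor mortis time adjustment:
Exponent = (T_ref - T_actual) / 10 = (20 - 29.9) / 10 = -0.99
Q10 factor = 3.0^-0.99 = 0.33702
t_adjusted = 12 * 0.33702 = 4.04 hours

4.04


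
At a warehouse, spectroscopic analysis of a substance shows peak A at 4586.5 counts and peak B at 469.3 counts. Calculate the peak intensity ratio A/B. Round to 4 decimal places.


Spectral peak ratio:
Peak A = 4586.5 counts
Peak B = 469.3 counts
Ratio = 4586.5 / 469.3 = 9.7731

9.7731


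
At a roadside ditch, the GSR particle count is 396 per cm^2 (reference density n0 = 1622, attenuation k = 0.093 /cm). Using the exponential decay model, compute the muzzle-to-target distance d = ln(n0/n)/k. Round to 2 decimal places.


GSR distance calculation:
n0/n = 1622 / 396 = 4.09596
ln(n0/n) = 1.410001
d = 1.410001 / 0.093 = 15.16 cm

15.16


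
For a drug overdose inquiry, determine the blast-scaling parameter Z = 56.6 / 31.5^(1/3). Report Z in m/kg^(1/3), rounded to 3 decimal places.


Scaled distance calculation:
W^(1/3) = 31.5^(1/3) = 3.15818
Z = R / W^(1/3) = 56.6 / 3.15818
Z = 17.922 m/kg^(1/3)

17.922


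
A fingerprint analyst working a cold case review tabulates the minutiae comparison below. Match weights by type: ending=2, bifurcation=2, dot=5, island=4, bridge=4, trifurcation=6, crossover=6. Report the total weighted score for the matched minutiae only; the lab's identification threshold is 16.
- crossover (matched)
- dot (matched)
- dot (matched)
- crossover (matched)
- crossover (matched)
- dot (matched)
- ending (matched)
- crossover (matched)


Weighted minutiae match score:
  crossover: matched, +6 (running total 6)
  dot: matched, +5 (running total 11)
  dot: matched, +5 (running total 16)
  crossover: matched, +6 (running total 22)
  crossover: matched, +6 (running total 28)
  dot: matched, +5 (running total 33)
  ending: matched, +2 (running total 35)
  crossover: matched, +6 (running total 41)
Total score = 41
Threshold = 16; verdict = identification

41


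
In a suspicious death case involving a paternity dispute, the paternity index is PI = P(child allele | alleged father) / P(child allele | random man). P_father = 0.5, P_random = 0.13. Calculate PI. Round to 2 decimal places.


Paternity Index calculation:
PI = P(allele|father) / P(allele|random)
PI = 0.5 / 0.13
PI = 3.85

3.85


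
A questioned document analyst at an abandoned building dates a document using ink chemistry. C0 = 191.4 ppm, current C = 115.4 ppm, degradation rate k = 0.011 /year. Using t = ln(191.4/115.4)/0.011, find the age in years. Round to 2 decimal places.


Document age estimation:
C0/C = 191.4 / 115.4 = 1.658579
ln(C0/C) = 0.505961
t = 0.505961 / 0.011 = 46.00 years

46.00


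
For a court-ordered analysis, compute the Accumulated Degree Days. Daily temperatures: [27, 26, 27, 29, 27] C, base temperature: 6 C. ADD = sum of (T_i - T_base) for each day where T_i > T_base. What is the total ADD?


Computing ADD day by day:
Day 1: max(0, 27 - 6) = 21
Day 2: max(0, 26 - 6) = 20
Day 3: max(0, 27 - 6) = 21
Day 4: max(0, 29 - 6) = 23
Day 5: max(0, 27 - 6) = 21
Total ADD = 106

106


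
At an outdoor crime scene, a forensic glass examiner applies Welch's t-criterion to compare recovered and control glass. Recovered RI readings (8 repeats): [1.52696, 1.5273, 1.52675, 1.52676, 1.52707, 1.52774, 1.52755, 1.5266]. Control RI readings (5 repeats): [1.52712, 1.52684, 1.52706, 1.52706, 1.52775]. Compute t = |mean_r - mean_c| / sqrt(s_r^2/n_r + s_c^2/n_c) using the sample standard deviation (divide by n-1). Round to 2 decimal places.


Welch's t-criterion for glass RI comparison:
Recovered mean = sum / n_r = 12.21673 / 8 = 1.5270913
Control mean = sum / n_c = 7.63583 / 5 = 1.527166
Recovered sample variance s_r^2 = 1.65727e-07
Control sample variance s_c^2 = 1.1798e-07
Welch SE (unpooled) = sqrt(s_r^2/n_r + s_c^2/n_c) = sqrt(2.07158e-08 + 2.3596e-08) = sqrt(4.43118e-08) = 0.000210504
|mean_r - mean_c| = 7.475e-05
t = 7.475e-05 / 0.000210504 = 0.36

0.36


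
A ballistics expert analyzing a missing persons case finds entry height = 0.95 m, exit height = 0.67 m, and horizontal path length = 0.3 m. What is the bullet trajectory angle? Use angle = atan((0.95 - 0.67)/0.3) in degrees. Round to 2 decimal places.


Bullet trajectory angle:
Height difference = 0.95 - 0.67 = 0.28 m
angle = atan(0.28 / 0.3)
angle = atan(0.933333)
angle = 43.03 degrees

43.03


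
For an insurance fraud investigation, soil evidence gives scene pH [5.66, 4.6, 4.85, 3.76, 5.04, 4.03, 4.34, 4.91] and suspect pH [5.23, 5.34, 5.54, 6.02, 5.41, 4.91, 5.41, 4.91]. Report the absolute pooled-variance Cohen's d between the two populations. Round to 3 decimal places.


Pooled-variance Cohen's d for soil pH comparison:
Scene mean = 37.19 / 8 = 4.64875
Suspect mean = 42.77 / 8 = 5.34625
Scene sample variance s_s^2 = 0.364984
Suspect sample variance s_c^2 = 0.127684
Pooled variance = ((n_s-1)*s_s^2 + (n_c-1)*s_c^2) / (n_s + n_c - 2) = 0.246334
Pooled SD = sqrt(0.246334) = 0.49632
Mean difference = -0.6975
|d| = |-0.6975| / 0.49632 = 1.405

1.405


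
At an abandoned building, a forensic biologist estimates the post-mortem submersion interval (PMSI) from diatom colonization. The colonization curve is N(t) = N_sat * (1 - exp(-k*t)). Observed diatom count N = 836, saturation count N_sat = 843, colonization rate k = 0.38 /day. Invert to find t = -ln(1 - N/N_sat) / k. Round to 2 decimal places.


PMSI from diatom colonization curve:
N / N_sat = 836 / 843 = 0.991696
1 - N/N_sat = 0.008304
ln(1 - N/N_sat) = -4.791018
t = -ln(1 - N/N_sat) / k = -(-4.791018) / 0.38 = 12.61 days

12.61


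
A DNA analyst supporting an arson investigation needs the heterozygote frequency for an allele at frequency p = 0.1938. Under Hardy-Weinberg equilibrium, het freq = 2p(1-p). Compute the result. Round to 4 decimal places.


Hardy-Weinberg heterozygote frequency:
q = 1 - p = 1 - 0.1938 = 0.8062
2pq = 2 * 0.1938 * 0.8062 = 0.3125

0.3125


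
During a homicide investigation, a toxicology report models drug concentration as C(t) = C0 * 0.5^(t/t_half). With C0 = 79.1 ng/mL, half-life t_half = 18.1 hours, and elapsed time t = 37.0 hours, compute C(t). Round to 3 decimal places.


Drug concentration decay:
Number of half-lives = t / t_half = 37.0 / 18.1 = 2.044199
Decay factor = 0.5^2.044199 = 0.24245703
C(t) = 79.1 * 0.24245703 = 19.178 ng/mL

19.178


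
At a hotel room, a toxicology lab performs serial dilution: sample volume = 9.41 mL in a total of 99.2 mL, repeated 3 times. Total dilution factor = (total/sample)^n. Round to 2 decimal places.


Dilution factor calculation:
Single dilution = V_total / V_sample = 99.2 / 9.41 ≈ 10.541977
Number of dilutions = 3
Total DF = (99.2 / 9.41)^3 (full precision, rounded at the end) = 1171.56

1171.56


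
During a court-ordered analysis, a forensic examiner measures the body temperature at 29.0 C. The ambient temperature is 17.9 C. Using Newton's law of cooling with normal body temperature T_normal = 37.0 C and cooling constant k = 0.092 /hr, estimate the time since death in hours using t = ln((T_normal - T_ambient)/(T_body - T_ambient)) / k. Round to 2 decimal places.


Using Newton's law of cooling:
t = ln((T_normal - T_ambient) / (T_body - T_ambient)) / k
T_normal - T_ambient = 19.1
T_body - T_ambient = 11.1
Ratio = 1.720721
ln(ratio) = 0.542743
t = 0.542743 / 0.092 = 5.90 hours

5.90


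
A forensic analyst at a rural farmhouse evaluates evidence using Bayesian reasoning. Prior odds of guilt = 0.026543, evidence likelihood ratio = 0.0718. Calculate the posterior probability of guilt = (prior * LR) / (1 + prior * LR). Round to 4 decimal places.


Bayesian evidence evaluation:
Posterior odds = prior_odds * LR = 0.026543 * 0.0718 = 0.001905787
Posterior probability = posterior_odds / (1 + posterior_odds)
= 0.001905787 / (1 + 0.001905787)
= 0.001905787 / 1.001905787
= 0.0019

0.0019


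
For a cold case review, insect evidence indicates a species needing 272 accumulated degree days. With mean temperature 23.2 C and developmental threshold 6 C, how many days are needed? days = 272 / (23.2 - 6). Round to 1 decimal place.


Insect development time:
Effective temperature = avg_temp - T_base = 23.2 - 6 = 17.2 C
Days = ADD / effective_temp = 272 / 17.2 = 15.8 days

15.8


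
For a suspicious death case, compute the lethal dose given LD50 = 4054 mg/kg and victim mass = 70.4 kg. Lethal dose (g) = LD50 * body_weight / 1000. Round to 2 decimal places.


Lethal dose calculation:
Lethal dose = LD50 * body_weight / 1000
= 4054 * 70.4 / 1000
= 285401.6 / 1000
= 285.40 g

285.40


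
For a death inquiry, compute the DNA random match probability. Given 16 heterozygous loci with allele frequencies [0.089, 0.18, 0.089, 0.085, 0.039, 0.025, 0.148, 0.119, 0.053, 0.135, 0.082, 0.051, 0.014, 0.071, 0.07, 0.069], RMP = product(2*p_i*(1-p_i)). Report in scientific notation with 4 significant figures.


Computing RMP for 16 loci:
Locus 1: 2 * 0.089 * 0.911 = 0.162158
Locus 2: 2 * 0.18 * 0.82 = 0.2952
Locus 3: 2 * 0.089 * 0.911 = 0.162158
Locus 4: 2 * 0.085 * 0.915 = 0.15555
Locus 5: 2 * 0.039 * 0.961 = 0.074958
Locus 6: 2 * 0.025 * 0.975 = 0.04875
Locus 7: 2 * 0.148 * 0.852 = 0.252192
Locus 8: 2 * 0.119 * 0.881 = 0.209678
Locus 9: 2 * 0.053 * 0.947 = 0.100382
Locus 10: 2 * 0.135 * 0.865 = 0.23355
Locus 11: 2 * 0.082 * 0.918 = 0.150552
Locus 12: 2 * 0.051 * 0.949 = 0.096798
Locus 13: 2 * 0.014 * 0.986 = 0.027608
Locus 14: 2 * 0.071 * 0.929 = 0.131918
Locus 15: 2 * 0.07 * 0.93 = 0.1302
Locus 16: 2 * 0.069 * 0.931 = 0.128478
RMP = 4.856e-15

4.856e-15


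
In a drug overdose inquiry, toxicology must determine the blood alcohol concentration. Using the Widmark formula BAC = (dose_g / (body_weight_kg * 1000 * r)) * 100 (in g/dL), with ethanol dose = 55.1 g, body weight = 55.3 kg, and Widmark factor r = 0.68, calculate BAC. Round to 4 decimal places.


Applying the Widmark formula:
BAC = (dose_g / (body_wt * 1000 * r)) * 100
Denominator = 55.3 * 1000 * 0.68 = 37604
BAC = (55.1 / 37604) * 100
BAC = 0.1465 g/dL

0.1465


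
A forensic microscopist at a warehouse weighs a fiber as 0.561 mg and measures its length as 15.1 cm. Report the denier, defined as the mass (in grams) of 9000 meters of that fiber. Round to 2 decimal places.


Denier calculation:
Mass in grams = 0.561 mg / 1000 = 0.000561 g
Length in meters = 15.1 cm / 100 = 0.151 m
Linear density = mass / length = 0.000561 / 0.151 = 0.00371523 g/m
Denier = (g/m) * 9000 = 0.00371523 * 9000 = 33.44

33.44


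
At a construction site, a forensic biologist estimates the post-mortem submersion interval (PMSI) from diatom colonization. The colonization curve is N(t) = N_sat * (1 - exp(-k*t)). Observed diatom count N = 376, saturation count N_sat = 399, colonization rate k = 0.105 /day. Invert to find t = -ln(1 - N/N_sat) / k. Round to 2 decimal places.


PMSI from diatom colonization curve:
N / N_sat = 376 / 399 = 0.942356
1 - N/N_sat = 0.057644
ln(1 - N/N_sat) = -2.853469
t = -ln(1 - N/N_sat) / k = -(-2.853469) / 0.105 = 27.18 days

27.18


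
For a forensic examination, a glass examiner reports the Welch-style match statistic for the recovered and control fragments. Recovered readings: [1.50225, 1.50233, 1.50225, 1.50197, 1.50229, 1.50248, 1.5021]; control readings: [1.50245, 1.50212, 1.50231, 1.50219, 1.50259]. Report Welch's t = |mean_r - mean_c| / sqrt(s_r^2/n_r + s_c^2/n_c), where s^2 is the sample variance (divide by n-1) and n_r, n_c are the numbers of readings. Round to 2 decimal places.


Welch's t-criterion for glass RI comparison:
Recovered mean = sum / n_r = 10.51567 / 7 = 1.5022386
Control mean = sum / n_c = 7.51166 / 5 = 1.502332
Recovered sample variance s_r^2 = 2.68143e-08
Control sample variance s_c^2 = 3.652e-08
Welch SE (unpooled) = sqrt(s_r^2/n_r + s_c^2/n_c) = sqrt(3.83061e-09 + 7.304e-09) = sqrt(1.11346e-08) = 0.000105521
|mean_r - mean_c| = 9.34286e-05
t = 9.34286e-05 / 0.000105521 = 0.89

0.89


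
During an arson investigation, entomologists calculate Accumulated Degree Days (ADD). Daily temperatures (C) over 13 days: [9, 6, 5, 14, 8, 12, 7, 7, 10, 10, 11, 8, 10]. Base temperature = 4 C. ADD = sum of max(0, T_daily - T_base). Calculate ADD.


Computing ADD day by day:
Day 1: max(0, 9 - 4) = 5
Day 2: max(0, 6 - 4) = 2
Day 3: max(0, 5 - 4) = 1
Day 4: max(0, 14 - 4) = 10
Day 5: max(0, 8 - 4) = 4
Day 6: max(0, 12 - 4) = 8
Day 7: max(0, 7 - 4) = 3
Day 8: max(0, 7 - 4) = 3
Day 9: max(0, 10 - 4) = 6
Day 10: max(0, 10 - 4) = 6
Day 11: max(0, 11 - 4) = 7
Day 12: max(0, 8 - 4) = 4
Day 13: max(0, 10 - 4) = 6
Total ADD = 65

65


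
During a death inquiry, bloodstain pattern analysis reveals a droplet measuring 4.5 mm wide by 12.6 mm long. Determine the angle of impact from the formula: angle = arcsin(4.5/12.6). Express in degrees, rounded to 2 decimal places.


Blood spatter impact angle calculation:
width / length = 4.5 / 12.6 = 0.357143
angle = arcsin(0.357143)
angle = 20.92 degrees

20.92


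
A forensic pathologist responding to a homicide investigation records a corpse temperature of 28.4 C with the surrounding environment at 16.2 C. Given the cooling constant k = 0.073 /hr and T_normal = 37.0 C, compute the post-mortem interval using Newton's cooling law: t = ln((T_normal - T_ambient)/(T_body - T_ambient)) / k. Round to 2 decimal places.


Using Newton's law of cooling:
t = ln((T_normal - T_ambient) / (T_body - T_ambient)) / k
T_normal - T_ambient = 20.8
T_body - T_ambient = 12.2
Ratio = 1.704918
ln(ratio) = 0.533517
t = 0.533517 / 0.073 = 7.31 hours

7.31


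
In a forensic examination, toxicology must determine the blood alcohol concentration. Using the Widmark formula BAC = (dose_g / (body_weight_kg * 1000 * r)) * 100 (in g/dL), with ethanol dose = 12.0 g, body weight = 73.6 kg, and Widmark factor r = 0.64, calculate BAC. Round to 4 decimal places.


Applying the Widmark formula:
BAC = (dose_g / (body_wt * 1000 * r)) * 100
Denominator = 73.6 * 1000 * 0.64 = 47104
BAC = (12.0 / 47104) * 100
BAC = 0.0255 g/dL

0.0255


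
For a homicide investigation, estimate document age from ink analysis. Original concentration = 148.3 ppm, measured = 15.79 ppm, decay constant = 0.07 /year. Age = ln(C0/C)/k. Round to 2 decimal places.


Document age estimation:
C0/C = 148.3 / 15.79 = 9.39202
ln(C0/C) = 2.23986
t = 2.23986 / 0.07 = 32.00 years

32.00


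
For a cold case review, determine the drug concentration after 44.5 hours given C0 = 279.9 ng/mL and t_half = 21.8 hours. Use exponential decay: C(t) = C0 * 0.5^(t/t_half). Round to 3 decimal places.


Drug concentration decay:
Number of half-lives = t / t_half = 44.5 / 21.8 = 2.041284
Decay factor = 0.5^2.041284 = 0.24294742
C(t) = 279.9 * 0.24294742 = 68.001 ng/mL

68.001


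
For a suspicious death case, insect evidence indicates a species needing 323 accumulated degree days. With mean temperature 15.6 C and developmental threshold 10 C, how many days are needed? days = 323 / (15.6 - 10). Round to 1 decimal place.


Insect development time:
Effective temperature = avg_temp - T_base = 15.6 - 10 = 5.6 C
Days = ADD / effective_temp = 323 / 5.6 = 57.7 days

57.7


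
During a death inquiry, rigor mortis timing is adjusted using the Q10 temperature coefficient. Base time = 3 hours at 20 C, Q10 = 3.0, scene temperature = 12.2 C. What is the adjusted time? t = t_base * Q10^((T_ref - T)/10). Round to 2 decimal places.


Rigor mortis time adjustment:
Exponent = (T_ref - T_actual) / 10 = (20 - 12.2) / 10 = 0.78
Q10 factor = 3.0^0.78 = 2.35589
t_adjusted = 3 * 2.35589 = 7.07 hours

7.07


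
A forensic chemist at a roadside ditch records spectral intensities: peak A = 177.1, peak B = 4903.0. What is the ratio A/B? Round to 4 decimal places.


Spectral peak ratio:
Peak A = 177.1 counts
Peak B = 4903.0 counts
Ratio = 177.1 / 4903.0 = 0.0361

0.0361


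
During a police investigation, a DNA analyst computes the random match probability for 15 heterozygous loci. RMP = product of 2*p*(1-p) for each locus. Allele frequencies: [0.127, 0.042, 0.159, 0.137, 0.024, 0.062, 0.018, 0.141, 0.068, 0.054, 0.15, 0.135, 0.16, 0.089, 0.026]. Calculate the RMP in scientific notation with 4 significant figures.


Computing RMP for 15 loci:
Locus 1: 2 * 0.127 * 0.873 = 0.221742
Locus 2: 2 * 0.042 * 0.958 = 0.080472
Locus 3: 2 * 0.159 * 0.841 = 0.267438
Locus 4: 2 * 0.137 * 0.863 = 0.236462
Locus 5: 2 * 0.024 * 0.976 = 0.046848
Locus 6: 2 * 0.062 * 0.938 = 0.116312
Locus 7: 2 * 0.018 * 0.982 = 0.035352
Locus 8: 2 * 0.141 * 0.859 = 0.242238
Locus 9: 2 * 0.068 * 0.932 = 0.126752
Locus 10: 2 * 0.054 * 0.946 = 0.102168
Locus 11: 2 * 0.15 * 0.85 = 0.255
Locus 12: 2 * 0.135 * 0.865 = 0.23355
Locus 13: 2 * 0.16 * 0.84 = 0.2688
Locus 14: 2 * 0.089 * 0.911 = 0.162158
Locus 15: 2 * 0.026 * 0.974 = 0.050648
RMP = 8.965e-14

8.965e-14


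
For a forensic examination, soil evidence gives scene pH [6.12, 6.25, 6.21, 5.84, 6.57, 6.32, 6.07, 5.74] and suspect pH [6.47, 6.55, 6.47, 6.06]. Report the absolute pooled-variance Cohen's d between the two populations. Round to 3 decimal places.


Pooled-variance Cohen's d for soil pH comparison:
Scene mean = 49.12 / 8 = 6.14
Suspect mean = 25.55 / 4 = 6.3875
Scene sample variance s_s^2 = 0.069943
Suspect sample variance s_c^2 = 0.049092
Pooled variance = ((n_s-1)*s_s^2 + (n_c-1)*s_c^2) / (n_s + n_c - 2) = 0.063688
Pooled SD = sqrt(0.063688) = 0.252365
Mean difference = -0.2475
|d| = |-0.2475| / 0.252365 = 0.981

0.981


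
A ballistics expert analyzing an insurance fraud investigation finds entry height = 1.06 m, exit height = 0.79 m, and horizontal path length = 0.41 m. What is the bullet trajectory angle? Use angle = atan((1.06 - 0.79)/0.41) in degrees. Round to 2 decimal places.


Bullet trajectory angle:
Height difference = 1.06 - 0.79 = 0.27 m
angle = atan(0.27 / 0.41)
angle = atan(0.658537)
angle = 33.37 degrees

33.37


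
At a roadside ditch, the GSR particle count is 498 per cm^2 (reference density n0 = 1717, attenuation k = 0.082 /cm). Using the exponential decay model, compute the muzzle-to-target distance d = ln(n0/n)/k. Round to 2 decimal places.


GSR distance calculation:
n0/n = 1717 / 498 = 3.447791
ln(n0/n) = 1.237734
d = 1.237734 / 0.082 = 15.09 cm

15.09


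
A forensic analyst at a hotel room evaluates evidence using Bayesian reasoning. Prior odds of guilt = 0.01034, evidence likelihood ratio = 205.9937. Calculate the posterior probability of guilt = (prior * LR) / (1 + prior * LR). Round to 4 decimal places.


Bayesian evidence evaluation:
Posterior odds = prior_odds * LR = 0.01034 * 205.9937 = 2.129975
Posterior probability = posterior_odds / (1 + posterior_odds)
= 2.129975 / (1 + 2.129975)
= 2.129975 / 3.129975
= 0.6805

0.6805


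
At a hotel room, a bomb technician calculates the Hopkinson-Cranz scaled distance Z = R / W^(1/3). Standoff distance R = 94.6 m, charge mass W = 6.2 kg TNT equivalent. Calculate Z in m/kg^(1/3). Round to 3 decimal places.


Scaled distance calculation:
W^(1/3) = 6.2^(1/3) = 1.837091
Z = R / W^(1/3) = 94.6 / 1.837091
Z = 51.494 m/kg^(1/3)

51.494


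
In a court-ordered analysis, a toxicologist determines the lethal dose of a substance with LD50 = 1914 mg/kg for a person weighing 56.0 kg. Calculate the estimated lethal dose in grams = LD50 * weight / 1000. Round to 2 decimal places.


Lethal dose calculation:
Lethal dose = LD50 * body_weight / 1000
= 1914 * 56.0 / 1000
= 107184 / 1000
= 107.18 g

107.18


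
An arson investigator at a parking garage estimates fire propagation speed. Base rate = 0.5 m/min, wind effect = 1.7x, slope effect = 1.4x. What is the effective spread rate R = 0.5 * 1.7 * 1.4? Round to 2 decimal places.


Fire spread rate calculation:
R = R0 * wind_factor * slope_factor
= 0.5 * 1.7 * 1.4
= 0.85 * 1.4
= 1.19 m/min

1.19


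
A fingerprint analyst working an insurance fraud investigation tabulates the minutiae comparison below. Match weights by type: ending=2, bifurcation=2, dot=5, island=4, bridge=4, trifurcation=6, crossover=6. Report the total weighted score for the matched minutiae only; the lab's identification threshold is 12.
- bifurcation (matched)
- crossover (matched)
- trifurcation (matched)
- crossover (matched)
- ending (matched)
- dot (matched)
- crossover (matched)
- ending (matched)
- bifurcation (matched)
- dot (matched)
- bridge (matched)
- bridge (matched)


Weighted minutiae match score:
  bifurcation: matched, +2 (running total 2)
  crossover: matched, +6 (running total 8)
  trifurcation: matched, +6 (running total 14)
  crossover: matched, +6 (running total 20)
  ending: matched, +2 (running total 22)
  dot: matched, +5 (running total 27)
  crossover: matched, +6 (running total 33)
  ending: matched, +2 (running total 35)
  bifurcation: matched, +2 (running total 37)
  dot: matched, +5 (running total 42)
  bridge: matched, +4 (running total 46)
  bridge: matched, +4 (running total 50)
Total score = 50
Threshold = 12; verdict = identification

50


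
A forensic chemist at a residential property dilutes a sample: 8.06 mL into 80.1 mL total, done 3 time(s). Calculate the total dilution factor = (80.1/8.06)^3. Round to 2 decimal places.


Dilution factor calculation:
Single dilution = V_total / V_sample = 80.1 / 8.06 ≈ 9.937965
Number of dilutions = 3
Total DF = (80.1 / 8.06)^3 (full precision, rounded at the end) = 981.50

981.50


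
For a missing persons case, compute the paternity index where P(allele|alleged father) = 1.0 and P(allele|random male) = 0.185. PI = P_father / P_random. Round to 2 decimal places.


Paternity Index calculation:
PI = P(allele|father) / P(allele|random)
PI = 1.0 / 0.185
PI = 5.41

5.41


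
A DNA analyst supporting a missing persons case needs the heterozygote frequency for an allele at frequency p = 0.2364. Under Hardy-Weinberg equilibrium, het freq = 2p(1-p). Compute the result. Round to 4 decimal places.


Hardy-Weinberg heterozygote frequency:
q = 1 - p = 1 - 0.2364 = 0.7636
2pq = 2 * 0.2364 * 0.7636 = 0.3610

0.3610


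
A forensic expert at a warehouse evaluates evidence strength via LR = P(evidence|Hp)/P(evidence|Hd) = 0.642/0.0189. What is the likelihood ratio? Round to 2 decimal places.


Likelihood ratio calculation:
LR = P(E|Hp) / P(E|Hd)
LR = 0.642 / 0.0189
LR = 33.97

33.97


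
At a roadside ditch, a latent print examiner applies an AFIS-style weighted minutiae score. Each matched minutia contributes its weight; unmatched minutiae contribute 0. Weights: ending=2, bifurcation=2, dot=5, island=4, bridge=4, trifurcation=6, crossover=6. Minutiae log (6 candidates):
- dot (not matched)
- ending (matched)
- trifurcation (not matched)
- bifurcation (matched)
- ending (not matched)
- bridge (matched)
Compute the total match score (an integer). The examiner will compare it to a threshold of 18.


Weighted minutiae match score:
  dot: not matched, +0
  ending: matched, +2 (running total 2)
  trifurcation: not matched, +0
  bifurcation: matched, +2 (running total 4)
  ending: not matched, +0
  bridge: matched, +4 (running total 8)
Total score = 8
Threshold = 18; verdict = inconclusive

8


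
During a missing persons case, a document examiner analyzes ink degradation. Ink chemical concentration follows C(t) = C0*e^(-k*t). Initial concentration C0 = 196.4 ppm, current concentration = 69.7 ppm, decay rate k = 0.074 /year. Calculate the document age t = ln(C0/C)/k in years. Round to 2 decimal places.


Document age estimation:
C0/C = 196.4 / 69.7 = 2.817791
ln(C0/C) = 1.035953
t = 1.035953 / 0.074 = 14.00 years

14.00


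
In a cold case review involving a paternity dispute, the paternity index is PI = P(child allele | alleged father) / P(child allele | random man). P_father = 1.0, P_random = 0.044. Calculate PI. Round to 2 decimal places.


Paternity Index calculation:
PI = P(allele|father) / P(allele|random)
PI = 1.0 / 0.044
PI = 22.73

22.73


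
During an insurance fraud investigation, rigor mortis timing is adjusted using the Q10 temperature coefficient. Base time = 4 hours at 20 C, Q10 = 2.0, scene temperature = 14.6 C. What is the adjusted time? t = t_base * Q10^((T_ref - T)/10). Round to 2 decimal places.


Rigor mortis time adjustment:
Exponent = (T_ref - T_actual) / 10 = (20 - 14.6) / 10 = 0.54
Q10 factor = 2.0^0.54 = 1.45397
t_adjusted = 4 * 1.45397 = 5.82 hours

5.82


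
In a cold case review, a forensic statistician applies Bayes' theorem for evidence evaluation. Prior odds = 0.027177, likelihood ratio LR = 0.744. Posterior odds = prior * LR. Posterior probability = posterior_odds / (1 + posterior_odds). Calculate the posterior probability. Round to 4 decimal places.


Bayesian evidence evaluation:
Posterior odds = prior_odds * LR = 0.027177 * 0.744 = 0.02021969
Posterior probability = posterior_odds / (1 + posterior_odds)
= 0.02021969 / (1 + 0.02021969)
= 0.02021969 / 1.02021969
= 0.0198

0.0198


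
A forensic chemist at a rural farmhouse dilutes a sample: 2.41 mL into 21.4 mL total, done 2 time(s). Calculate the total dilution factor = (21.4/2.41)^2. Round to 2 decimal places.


Dilution factor calculation:
Single dilution = V_total / V_sample = 21.4 / 2.41 ≈ 8.879668
Number of dilutions = 2
Total DF = (21.4 / 2.41)^2 (full precision, rounded at the end) = 78.85

78.85


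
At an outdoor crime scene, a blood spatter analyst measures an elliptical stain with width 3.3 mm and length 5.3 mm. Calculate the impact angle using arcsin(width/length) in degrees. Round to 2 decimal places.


Blood spatter impact angle calculation:
width / length = 3.3 / 5.3 = 0.622642
angle = arcsin(0.622642)
angle = 38.51 degrees

38.51


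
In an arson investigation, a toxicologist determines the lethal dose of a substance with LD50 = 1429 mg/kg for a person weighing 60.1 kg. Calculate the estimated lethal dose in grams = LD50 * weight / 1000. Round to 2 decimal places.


Lethal dose calculation:
Lethal dose = LD50 * body_weight / 1000
= 1429 * 60.1 / 1000
= 85882.9 / 1000
= 85.88 g

85.88


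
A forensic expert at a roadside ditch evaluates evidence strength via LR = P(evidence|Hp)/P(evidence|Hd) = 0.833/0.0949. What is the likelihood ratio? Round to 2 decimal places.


Likelihood ratio calculation:
LR = P(E|Hp) / P(E|Hd)
LR = 0.833 / 0.0949
LR = 8.78

8.78


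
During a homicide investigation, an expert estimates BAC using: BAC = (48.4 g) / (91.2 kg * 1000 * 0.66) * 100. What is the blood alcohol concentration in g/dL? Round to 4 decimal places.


Applying the Widmark formula:
BAC = (dose_g / (body_wt * 1000 * r)) * 100
Denominator = 91.2 * 1000 * 0.66 = 60192
BAC = (48.4 / 60192) * 100
BAC = 0.0804 g/dL

0.0804


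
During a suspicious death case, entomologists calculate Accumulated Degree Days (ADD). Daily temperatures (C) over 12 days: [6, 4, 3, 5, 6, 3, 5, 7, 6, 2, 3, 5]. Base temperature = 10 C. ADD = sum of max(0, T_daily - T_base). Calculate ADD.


Computing ADD day by day:
Day 1: max(0, 6 - 10) = 0
Day 2: max(0, 4 - 10) = 0
Day 3: max(0, 3 - 10) = 0
Day 4: max(0, 5 - 10) = 0
Day 5: max(0, 6 - 10) = 0
Day 6: max(0, 3 - 10) = 0
Day 7: max(0, 5 - 10) = 0
Day 8: max(0, 7 - 10) = 0
Day 9: max(0, 6 - 10) = 0
Day 10: max(0, 2 - 10) = 0
Day 11: max(0, 3 - 10) = 0
Day 12: max(0, 5 - 10) = 0
Total ADD = 0

0


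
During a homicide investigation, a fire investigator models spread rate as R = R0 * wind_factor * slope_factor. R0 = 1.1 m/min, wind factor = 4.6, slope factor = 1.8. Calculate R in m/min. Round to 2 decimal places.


Fire spread rate calculation:
R = R0 * wind_factor * slope_factor
= 1.1 * 4.6 * 1.8
= 5.06 * 1.8
= 9.11 m/min

9.11


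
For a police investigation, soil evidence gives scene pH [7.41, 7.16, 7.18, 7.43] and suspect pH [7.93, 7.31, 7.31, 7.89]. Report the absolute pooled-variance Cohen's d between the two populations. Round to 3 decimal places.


Pooled-variance Cohen's d for soil pH comparison:
Scene mean = 29.18 / 4 = 7.295
Suspect mean = 30.44 / 4 = 7.61
Scene sample variance s_s^2 = 0.020967
Suspect sample variance s_c^2 = 0.120267
Pooled variance = ((n_s-1)*s_s^2 + (n_c-1)*s_c^2) / (n_s + n_c - 2) = 0.070617
Pooled SD = sqrt(0.070617) = 0.265739
Mean difference = -0.315
|d| = |-0.315| / 0.265739 = 1.185

1.185


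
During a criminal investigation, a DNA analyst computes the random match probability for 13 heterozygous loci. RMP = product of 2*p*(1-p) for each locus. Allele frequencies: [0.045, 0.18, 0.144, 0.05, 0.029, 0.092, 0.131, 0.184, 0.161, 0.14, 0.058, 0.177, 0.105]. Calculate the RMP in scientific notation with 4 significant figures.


Computing RMP for 13 loci:
Locus 1: 2 * 0.045 * 0.955 = 0.08595
Locus 2: 2 * 0.18 * 0.82 = 0.2952
Locus 3: 2 * 0.144 * 0.856 = 0.246528
Locus 4: 2 * 0.05 * 0.95 = 0.095
Locus 5: 2 * 0.029 * 0.971 = 0.056318
Locus 6: 2 * 0.092 * 0.908 = 0.167072
Locus 7: 2 * 0.131 * 0.869 = 0.227678
Locus 8: 2 * 0.184 * 0.816 = 0.300288
Locus 9: 2 * 0.161 * 0.839 = 0.270158
Locus 10: 2 * 0.14 * 0.86 = 0.2408
Locus 11: 2 * 0.058 * 0.942 = 0.109272
Locus 12: 2 * 0.177 * 0.823 = 0.291342
Locus 13: 2 * 0.105 * 0.895 = 0.18795
RMP = 1.488e-10

1.488e-10


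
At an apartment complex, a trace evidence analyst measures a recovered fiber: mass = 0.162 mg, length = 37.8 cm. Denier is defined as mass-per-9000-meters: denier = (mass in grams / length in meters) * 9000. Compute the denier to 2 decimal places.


Denier calculation:
Mass in grams = 0.162 mg / 1000 = 0.000162 g
Length in meters = 37.8 cm / 100 = 0.378 m
Linear density = mass / length = 0.000162 / 0.378 = 0.00042857 g/m
Denier = (g/m) * 9000 = 0.00042857 * 9000 = 3.86

3.86


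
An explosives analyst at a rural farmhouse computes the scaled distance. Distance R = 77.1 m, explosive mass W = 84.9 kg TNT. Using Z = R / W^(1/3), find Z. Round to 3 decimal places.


Scaled distance calculation:
W^(1/3) = 84.9^(1/3) = 4.395105
Z = R / W^(1/3) = 77.1 / 4.395105
Z = 17.542 m/kg^(1/3)

17.542


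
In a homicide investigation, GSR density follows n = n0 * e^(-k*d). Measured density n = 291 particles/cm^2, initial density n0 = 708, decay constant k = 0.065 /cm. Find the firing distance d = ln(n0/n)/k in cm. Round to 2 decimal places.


GSR distance calculation:
n0/n = 708 / 291 = 2.43299
ln(n0/n) = 0.889121
d = 0.889121 / 0.065 = 13.68 cm

13.68


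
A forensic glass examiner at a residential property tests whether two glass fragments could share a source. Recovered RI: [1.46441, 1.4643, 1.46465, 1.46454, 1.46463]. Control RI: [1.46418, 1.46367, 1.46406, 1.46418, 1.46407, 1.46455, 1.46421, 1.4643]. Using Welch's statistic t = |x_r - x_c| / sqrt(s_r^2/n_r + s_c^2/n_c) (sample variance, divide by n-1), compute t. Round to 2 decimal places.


Welch's t-criterion for glass RI comparison:
Recovered mean = sum / n_r = 7.32253 / 5 = 1.464506
Control mean = sum / n_c = 11.71322 / 8 = 1.4641525
Recovered sample variance s_r^2 = 2.223e-08
Control sample variance s_c^2 = 6.18214e-08
Welch SE (unpooled) = sqrt(s_r^2/n_r + s_c^2/n_c) = sqrt(4.446e-09 + 7.72768e-09) = sqrt(1.21737e-08) = 0.000110334
|mean_r - mean_c| = 0.0003535
t = 0.0003535 / 0.000110334 = 3.20

3.20
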